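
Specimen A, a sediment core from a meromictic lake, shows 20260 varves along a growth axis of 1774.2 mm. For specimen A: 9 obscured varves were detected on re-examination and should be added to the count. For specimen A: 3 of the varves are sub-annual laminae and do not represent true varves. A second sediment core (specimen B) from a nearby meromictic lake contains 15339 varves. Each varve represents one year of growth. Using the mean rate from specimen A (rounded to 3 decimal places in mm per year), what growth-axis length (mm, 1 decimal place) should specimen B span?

Specimen A: adjusted count: 20260 − 3 + 9 = 20266 varves.
A: Extension rate ≈ 1774.2 / 20266 = 0.088 mm per year.
B's length ≈ 0.088 × 15339 = 1349.8 mm.

1349.8 mm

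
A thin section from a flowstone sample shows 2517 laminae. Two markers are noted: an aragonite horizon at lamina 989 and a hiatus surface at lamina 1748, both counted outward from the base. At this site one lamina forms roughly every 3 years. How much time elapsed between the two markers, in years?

2277 years

Separation: 1748 − 989 = 759 laminae.
Multiplying by 3 years per lamina: 759 × 3 = 2277 years.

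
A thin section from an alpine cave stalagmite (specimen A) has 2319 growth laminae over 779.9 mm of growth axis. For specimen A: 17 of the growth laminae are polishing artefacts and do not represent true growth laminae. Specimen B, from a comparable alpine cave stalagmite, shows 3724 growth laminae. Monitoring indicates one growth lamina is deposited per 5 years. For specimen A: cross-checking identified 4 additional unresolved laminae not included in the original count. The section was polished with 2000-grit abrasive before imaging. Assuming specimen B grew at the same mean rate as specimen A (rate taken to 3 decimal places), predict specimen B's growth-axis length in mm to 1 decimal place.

1266.2 mm

Specimen A: correcting the raw count gives 2319 − 17 + 4 = 2306 true growth laminae.
Specimen A: 2306 growth laminae at 5 years each span 2306 × 5 = 11530 years.
A: 779.9 mm over 11530 years gives 779.9 / 11530 ≈ 0.068 mm per year.
Specimen B: at 5 years per growth lamina, 3724 × 5 = 18620 years. B's length ≈ 0.068 × 18620 = 1266.2 mm.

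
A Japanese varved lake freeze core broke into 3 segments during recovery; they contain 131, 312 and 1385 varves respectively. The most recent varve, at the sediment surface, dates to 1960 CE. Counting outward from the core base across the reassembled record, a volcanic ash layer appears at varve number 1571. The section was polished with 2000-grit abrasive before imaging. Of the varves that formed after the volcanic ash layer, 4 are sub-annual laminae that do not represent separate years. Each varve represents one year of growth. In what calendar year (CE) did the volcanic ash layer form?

Total varves = 131 + 312 + 1385 = 1828.
1828 − 1571 = 257 varves lie beyond the volcanic ash layer toward the sediment surface.
Excluding 4 false varves: 257 − 4 = 253.
Counting back 253 years from 1960 CE places the volcanic ash layer in 1960 − 253 = 1707 CE.

1707 CE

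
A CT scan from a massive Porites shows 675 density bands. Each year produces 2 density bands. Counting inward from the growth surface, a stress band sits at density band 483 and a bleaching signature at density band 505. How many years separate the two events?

11 years

505 − 483 = 22 density bands lie between the two events.
Dividing by 2 density bands per year: 22 / 2 = 11 years.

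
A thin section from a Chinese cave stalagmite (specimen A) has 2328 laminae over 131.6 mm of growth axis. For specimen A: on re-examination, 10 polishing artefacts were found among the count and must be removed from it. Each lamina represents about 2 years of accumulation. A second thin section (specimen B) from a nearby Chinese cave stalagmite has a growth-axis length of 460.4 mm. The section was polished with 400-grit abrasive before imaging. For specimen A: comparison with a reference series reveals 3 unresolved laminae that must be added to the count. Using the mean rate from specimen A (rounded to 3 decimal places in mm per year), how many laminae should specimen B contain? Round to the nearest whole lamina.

8221 laminae

Specimen A: true lamina count = 2328 − 10 + 3 = 2321.
Specimen A: at 2 years per lamina, 2321 × 2 = 4642 years.
A: Extension rate ≈ 131.6 / 4642 = 0.028 mm/yr.
Specimen B: 460.4 mm / 0.028 mm per year = 16442.86 years; at 2 years per lamina that is 16442.86 / 2 ≈ 8221 laminae.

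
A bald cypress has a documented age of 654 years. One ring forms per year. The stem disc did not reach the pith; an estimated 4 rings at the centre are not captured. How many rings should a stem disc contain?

650 rings

Expected rings over 654 years: 654.
654 − 4 missed = 650 rings expected in the prepared section.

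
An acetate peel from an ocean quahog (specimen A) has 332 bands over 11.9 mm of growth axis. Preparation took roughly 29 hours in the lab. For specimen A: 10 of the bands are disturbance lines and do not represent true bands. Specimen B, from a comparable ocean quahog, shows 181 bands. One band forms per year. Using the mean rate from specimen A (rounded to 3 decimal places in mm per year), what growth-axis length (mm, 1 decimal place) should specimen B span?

6.7 mm

Specimen A: true band count = 332 − 10 = 322.
A: Mean rate = 11.9 mm / 322 years ≈ 0.037 mm per year.
Length of B = 0.037 × 181 = 6.7 mm.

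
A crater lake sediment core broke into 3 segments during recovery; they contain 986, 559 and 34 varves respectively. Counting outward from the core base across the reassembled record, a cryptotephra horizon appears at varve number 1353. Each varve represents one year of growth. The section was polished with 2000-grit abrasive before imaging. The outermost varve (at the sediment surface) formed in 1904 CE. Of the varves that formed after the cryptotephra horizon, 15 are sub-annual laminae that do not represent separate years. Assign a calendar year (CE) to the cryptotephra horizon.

Total varves = 986 + 559 + 34 = 1579.
The cryptotephra horizon sits at varve 1353 from the core base, so 1579 − 1353 = 226 varves formed after it.
Excluding 15 false varves: 226 − 15 = 211.
Counting back 211 years from 1904 CE places the cryptotephra horizon in 1904 − 211 = 1693 CE.

1693 CE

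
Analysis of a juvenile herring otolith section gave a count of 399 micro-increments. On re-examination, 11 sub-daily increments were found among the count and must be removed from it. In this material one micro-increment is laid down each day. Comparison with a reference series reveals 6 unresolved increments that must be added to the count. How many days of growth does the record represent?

Adjusted count: 399 − 11 + 6 = 394 micro-increments.
One micro-increment per day makes the duration 394 days.

394 days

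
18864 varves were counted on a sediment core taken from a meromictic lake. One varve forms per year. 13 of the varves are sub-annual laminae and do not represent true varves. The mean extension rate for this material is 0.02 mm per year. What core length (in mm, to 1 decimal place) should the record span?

377.0 mm

True varve count = 18864 − 13 = 18851.
Length ≈ 0.02 × 18851 = 377.0 mm.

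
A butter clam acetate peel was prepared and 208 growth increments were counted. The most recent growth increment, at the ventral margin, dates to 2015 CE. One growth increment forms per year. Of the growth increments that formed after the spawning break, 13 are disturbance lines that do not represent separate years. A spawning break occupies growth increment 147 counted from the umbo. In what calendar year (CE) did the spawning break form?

1967 CE

208 − 147 = 61 growth increments lie beyond the spawning break toward the ventral margin.
Excluding 13 false growth increments: 61 − 13 = 48.
Counting back 48 years from 2015 CE places the spawning break in 2015 − 48 = 1967 CE.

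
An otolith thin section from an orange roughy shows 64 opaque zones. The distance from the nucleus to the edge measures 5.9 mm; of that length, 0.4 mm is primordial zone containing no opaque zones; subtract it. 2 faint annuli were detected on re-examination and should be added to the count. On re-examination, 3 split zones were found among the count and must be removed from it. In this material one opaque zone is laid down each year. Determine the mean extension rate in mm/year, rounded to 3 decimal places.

0.087 mm/year

After corrections the count is 64 − 3 + 2 = 63 opaque zones.
Removing the 0.4 mm offcut leaves 5.9 − 0.4 = 5.5 mm.
Extension rate ≈ 5.5 / 63 = 0.087 mm/year.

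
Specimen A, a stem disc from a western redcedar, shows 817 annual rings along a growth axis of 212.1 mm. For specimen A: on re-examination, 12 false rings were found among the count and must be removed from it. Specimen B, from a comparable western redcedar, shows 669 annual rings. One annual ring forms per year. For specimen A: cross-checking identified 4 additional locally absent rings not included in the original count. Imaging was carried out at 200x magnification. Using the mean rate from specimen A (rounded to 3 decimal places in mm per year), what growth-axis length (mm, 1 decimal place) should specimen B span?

175.3 mm

Specimen A: after corrections the count is 817 − 12 + 4 = 809 annual rings.
A: Mean rate = 212.1 mm / 809 years ≈ 0.262 mm/yr.
Length of B = 0.262 × 669 = 175.3 mm.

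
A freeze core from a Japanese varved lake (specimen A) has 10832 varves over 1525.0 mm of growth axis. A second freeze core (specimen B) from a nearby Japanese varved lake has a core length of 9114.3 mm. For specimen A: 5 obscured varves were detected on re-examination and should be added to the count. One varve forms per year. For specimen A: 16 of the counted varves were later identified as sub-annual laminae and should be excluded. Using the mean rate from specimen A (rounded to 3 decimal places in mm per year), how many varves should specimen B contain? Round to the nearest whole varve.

Specimen A: correcting the raw count gives 10832 − 16 + 5 = 10821 true varves.
A: Extension rate ≈ 1525.0 / 10821 = 0.141 mm/yr.
For B, 9114.3 / 0.141 = 64640.43 years ≈ 64640 varves.

64640 varves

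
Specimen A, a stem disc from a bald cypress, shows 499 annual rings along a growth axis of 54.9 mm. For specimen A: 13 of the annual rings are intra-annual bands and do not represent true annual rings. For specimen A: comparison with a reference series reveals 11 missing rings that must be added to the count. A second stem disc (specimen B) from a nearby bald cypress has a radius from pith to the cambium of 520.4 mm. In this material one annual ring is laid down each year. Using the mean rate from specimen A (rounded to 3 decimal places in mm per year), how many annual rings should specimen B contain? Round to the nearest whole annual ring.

4731 annual rings

Specimen A: true annual ring count = 499 − 13 + 11 = 497.
A: Mean rate = 54.9 mm / 497 years ≈ 0.110 mm/yr.
For B, 520.4 / 0.110 = 4730.91 years ≈ 4731 annual rings.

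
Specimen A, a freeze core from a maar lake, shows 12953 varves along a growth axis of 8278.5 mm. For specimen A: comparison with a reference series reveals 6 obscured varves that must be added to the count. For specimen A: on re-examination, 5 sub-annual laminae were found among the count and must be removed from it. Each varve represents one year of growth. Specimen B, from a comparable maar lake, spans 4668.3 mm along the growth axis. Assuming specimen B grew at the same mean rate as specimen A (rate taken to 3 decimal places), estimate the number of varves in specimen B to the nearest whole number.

7306 varves

Specimen A: true varve count = 12953 − 5 + 6 = 12954.
A: 8278.5 mm over 12954 years gives 8278.5 / 12954 ≈ 0.639 mm per year.
B spans 4668.3 / 0.639 = 7305.63 years ≈ 7306 varves.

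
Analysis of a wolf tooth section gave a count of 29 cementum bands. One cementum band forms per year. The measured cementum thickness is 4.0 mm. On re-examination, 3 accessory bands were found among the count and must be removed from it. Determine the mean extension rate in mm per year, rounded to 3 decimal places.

0.154 mm per year

After corrections the count is 29 − 3 = 26 cementum bands.
Extension rate ≈ 4.0 / 26 = 0.154 mm per year.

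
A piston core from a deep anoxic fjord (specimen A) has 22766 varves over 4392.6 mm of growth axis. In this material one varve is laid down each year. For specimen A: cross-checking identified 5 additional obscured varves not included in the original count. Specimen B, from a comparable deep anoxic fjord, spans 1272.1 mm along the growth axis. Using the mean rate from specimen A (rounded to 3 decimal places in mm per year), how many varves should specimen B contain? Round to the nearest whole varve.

6591 varves

Specimen A: correcting the raw count gives 22766 + 5 = 22771 true varves.
A: Extension rate ≈ 4392.6 / 22771 = 0.193 mm/yr.
Specimen B: 1272.1 mm / 0.193 mm per year = 6591.19 years ≈ 6591 varves.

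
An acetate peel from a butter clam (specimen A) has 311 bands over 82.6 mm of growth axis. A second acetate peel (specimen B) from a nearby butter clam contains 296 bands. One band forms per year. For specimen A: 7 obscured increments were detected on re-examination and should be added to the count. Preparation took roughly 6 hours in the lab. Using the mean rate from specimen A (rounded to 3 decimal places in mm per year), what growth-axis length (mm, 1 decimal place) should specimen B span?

77.0 mm

Specimen A: true band count = 311 + 7 = 318.
A: Extension rate ≈ 82.6 / 318 = 0.260 mm per year.
For B, 0.260 mm/year × 296 years = 77.0 mm.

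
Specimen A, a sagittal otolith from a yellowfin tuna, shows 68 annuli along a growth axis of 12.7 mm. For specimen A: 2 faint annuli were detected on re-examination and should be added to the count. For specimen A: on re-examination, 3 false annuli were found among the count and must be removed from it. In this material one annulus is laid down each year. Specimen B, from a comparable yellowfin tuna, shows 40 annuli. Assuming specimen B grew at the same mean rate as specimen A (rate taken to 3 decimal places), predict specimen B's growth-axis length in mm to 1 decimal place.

Specimen A: correcting the raw count gives 68 − 3 + 2 = 67 true annuli.
A: Extension rate ≈ 12.7 / 67 = 0.190 mm/year.
B's length ≈ 0.190 × 40 = 7.6 mm.

7.6 mm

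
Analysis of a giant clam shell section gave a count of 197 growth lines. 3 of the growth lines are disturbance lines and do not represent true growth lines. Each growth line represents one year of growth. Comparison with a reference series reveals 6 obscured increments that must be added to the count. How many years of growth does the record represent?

200 yr

True growth line count = 197 − 3 + 6 = 200.
One growth line per year makes the duration 200 years.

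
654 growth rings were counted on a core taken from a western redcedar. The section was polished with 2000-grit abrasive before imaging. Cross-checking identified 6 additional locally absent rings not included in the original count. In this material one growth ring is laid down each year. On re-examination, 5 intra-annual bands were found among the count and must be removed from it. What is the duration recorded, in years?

655 years

Correcting the raw count gives 654 − 5 + 6 = 655 true growth rings.
At one growth ring per year, that is 655 years.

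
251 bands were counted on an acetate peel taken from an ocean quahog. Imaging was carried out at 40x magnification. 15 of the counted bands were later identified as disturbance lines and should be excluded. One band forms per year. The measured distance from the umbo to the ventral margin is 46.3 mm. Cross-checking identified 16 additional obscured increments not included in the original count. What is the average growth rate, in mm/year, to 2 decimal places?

0.18 mm/year

Adjusted count: 251 − 15 + 16 = 252 bands.
46.3 mm over 252 years gives 46.3 / 252 ≈ 0.18 mm/year.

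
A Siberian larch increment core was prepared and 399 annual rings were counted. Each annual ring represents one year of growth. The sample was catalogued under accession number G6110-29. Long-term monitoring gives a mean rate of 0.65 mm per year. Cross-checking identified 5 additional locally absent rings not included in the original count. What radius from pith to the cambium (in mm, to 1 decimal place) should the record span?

After corrections the count is 399 + 5 = 404 annual rings.
Predicted length = 0.65 mm/year × 404 years = 262.6 mm.

262.6 mm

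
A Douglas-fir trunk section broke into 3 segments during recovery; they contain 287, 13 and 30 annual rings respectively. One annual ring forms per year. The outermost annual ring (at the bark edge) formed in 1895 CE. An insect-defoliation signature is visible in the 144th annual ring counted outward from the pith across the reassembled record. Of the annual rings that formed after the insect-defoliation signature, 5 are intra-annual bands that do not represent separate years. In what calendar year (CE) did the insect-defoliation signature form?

1714 CE

Total annual rings = 287 + 13 + 30 = 330.
330 − 144 = 186 annual rings lie beyond the insect-defoliation signature toward the bark edge.
186 − 5 false = 181 true annual rings after the insect-defoliation signature.
Counting back 181 years from 1895 CE places the insect-defoliation signature in 1895 − 181 = 1714 CE.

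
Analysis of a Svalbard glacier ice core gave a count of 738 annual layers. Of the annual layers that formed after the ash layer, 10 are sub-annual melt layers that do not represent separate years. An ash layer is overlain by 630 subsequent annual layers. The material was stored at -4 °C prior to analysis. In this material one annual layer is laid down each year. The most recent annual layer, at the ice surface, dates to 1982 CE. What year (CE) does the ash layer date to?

1362 CE

There are 630 annual layers younger than the ash layer.
Excluding 10 false annual layers: 630 − 10 = 620.
1982 − 620 = 1362 CE.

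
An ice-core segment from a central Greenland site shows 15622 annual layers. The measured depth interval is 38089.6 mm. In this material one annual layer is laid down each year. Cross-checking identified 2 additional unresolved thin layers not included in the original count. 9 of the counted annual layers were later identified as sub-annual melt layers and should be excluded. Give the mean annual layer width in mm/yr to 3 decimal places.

Correcting the raw count gives 15622 − 9 + 2 = 15615 true annual layers.
Mean rate = 38089.6 mm / 15615 years ≈ 2.439 mm/yr.

2.439 mm/yr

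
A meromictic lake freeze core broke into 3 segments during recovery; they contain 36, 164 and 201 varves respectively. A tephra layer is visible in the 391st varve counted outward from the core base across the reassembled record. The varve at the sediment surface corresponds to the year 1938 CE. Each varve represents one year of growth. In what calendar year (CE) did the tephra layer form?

1928 CE

Total varves = 36 + 164 + 201 = 401.
401 − 391 = 10 varves lie beyond the tephra layer toward the sediment surface.
Counting back 10 years from 1938 CE places the tephra layer in 1938 − 10 = 1928 CE.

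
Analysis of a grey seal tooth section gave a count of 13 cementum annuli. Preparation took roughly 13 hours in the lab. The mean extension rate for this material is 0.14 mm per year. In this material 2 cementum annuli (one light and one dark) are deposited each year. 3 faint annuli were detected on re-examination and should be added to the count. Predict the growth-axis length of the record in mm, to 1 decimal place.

True cementum annulus count = 13 + 3 = 16.
With 2 cementum annuli per year, 16 / 2 = 8 years.
Length ≈ 0.14 × 8 = 1.1 mm.

1.1 mm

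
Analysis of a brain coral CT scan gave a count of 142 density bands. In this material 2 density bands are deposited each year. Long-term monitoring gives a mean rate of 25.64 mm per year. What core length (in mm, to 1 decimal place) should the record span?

With 2 density bands per year, 142 / 2 = 71 years.
Length ≈ 25.64 × 71 = 1820.4 mm.

1820.4 mm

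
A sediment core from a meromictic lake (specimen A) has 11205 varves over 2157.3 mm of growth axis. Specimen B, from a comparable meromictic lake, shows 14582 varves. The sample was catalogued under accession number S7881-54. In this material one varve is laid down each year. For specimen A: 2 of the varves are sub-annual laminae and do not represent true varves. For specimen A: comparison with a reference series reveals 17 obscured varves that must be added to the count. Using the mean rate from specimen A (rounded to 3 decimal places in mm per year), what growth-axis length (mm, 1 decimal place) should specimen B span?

Specimen A: adjusted count: 11205 − 2 + 17 = 11220 varves.
A: 2157.3 mm over 11220 years gives 2157.3 / 11220 ≈ 0.192 mm per year.
For B, 0.192 mm/year × 14582 years = 2799.7 mm.

2799.7 mm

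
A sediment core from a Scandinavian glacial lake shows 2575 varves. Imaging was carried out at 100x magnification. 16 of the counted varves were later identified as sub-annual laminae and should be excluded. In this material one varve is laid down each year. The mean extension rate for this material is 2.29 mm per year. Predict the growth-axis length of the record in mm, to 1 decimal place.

5860.1 mm

Adjusted count: 2575 − 16 = 2559 varves.
Predicted length = 2.29 mm/year × 2559 years = 5860.1 mm.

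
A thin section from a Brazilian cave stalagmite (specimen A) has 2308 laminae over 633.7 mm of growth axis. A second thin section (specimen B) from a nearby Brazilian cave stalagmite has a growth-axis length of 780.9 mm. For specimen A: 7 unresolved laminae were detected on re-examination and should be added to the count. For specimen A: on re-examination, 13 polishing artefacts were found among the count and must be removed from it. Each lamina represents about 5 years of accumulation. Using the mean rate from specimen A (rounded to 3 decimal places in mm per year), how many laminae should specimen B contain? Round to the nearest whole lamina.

Specimen A: correcting the raw count gives 2308 − 13 + 7 = 2302 true laminae.
Specimen A: multiplying by 5 years per lamina: 2302 × 5 = 11510 years.
A: 633.7 mm over 11510 years gives 633.7 / 11510 ≈ 0.055 mm/yr.
B spans 780.9 / 0.055 = 14198.18 years; at 5 years per lamina that is 14198.18 / 5 ≈ 2840 laminae.

2840 laminae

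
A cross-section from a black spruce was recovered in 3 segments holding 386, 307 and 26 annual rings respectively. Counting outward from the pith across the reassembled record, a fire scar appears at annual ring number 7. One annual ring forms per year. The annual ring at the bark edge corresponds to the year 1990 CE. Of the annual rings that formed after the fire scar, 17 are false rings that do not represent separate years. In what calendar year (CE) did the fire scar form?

1295 CE

Total annual rings = 386 + 307 + 26 = 719.
The fire scar sits at annual ring 7 from the pith, so 719 − 7 = 712 annual rings formed after it.
Excluding 17 false annual rings: 712 − 17 = 695.
1990 − 695 = 1295 CE.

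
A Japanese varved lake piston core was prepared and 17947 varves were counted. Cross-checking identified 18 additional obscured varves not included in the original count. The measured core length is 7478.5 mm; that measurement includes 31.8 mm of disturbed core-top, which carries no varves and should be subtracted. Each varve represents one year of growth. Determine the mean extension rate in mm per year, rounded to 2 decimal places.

True varve count = 17947 + 18 = 17965.
Net length = 7478.5 − 31.8 = 7446.7 mm.
Mean rate = 7446.7 mm / 17965 years ≈ 0.41 mm per year.

0.41 mm per year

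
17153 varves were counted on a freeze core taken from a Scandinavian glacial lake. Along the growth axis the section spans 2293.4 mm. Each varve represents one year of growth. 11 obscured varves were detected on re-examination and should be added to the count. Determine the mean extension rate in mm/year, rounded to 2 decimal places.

0.13 mm/year

After corrections the count is 17153 + 11 = 17164 varves.
Extension rate ≈ 2293.4 / 17164 = 0.13 mm/year.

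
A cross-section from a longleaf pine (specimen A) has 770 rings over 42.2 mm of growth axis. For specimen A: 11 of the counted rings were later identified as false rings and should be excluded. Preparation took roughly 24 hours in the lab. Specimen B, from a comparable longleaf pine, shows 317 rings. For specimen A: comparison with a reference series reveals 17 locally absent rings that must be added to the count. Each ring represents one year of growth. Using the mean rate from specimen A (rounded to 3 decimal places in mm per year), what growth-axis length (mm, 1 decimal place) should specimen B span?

17.1 mm

Specimen A: after corrections the count is 770 − 11 + 17 = 776 rings.
A: Extension rate ≈ 42.2 / 776 = 0.054 mm per year.
B's length ≈ 0.054 × 317 = 17.1 mm.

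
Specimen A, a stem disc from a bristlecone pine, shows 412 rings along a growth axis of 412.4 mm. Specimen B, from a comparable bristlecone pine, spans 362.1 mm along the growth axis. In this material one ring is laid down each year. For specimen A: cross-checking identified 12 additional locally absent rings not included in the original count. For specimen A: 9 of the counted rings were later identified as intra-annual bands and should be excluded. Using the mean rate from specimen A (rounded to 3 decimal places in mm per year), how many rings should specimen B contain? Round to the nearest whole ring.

Specimen A: correcting the raw count gives 412 − 9 + 12 = 415 true rings.
A: 412.4 mm over 415 years gives 412.4 / 415 ≈ 0.994 mm per year.
For B, 362.1 / 0.994 = 364.29 years ≈ 364 rings.

364 rings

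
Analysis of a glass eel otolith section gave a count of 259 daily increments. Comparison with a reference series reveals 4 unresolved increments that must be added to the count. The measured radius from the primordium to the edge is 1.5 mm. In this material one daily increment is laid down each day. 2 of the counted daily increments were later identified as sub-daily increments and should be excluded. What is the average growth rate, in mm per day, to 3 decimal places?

Adjusted count: 259 − 2 + 4 = 261 daily increments.
1.5 mm over 261 days gives 1.5 / 261 ≈ 0.006 mm per day.

0.006 mm per day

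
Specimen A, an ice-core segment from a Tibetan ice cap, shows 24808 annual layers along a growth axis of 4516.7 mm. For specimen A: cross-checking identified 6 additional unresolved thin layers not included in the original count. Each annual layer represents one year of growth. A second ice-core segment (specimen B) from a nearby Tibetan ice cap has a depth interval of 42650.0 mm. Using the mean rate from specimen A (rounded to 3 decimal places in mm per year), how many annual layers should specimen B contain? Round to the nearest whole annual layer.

234341 annual layers

Specimen A: after corrections the count is 24808 + 6 = 24814 annual layers.
A: Mean rate = 4516.7 mm / 24814 years ≈ 0.182 mm per year.
For B, 42650.0 / 0.182 = 234340.66 years ≈ 234341 annual layers.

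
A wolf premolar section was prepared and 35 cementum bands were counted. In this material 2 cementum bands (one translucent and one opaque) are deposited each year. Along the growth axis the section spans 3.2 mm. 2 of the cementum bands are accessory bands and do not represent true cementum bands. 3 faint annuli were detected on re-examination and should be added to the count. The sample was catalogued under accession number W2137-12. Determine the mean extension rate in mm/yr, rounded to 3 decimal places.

True cementum band count = 35 − 2 + 3 = 36.
36 cementum bands at 2 per year is 36 / 2 = 18 years.
Extension rate ≈ 3.2 / 18 = 0.178 mm/yr.

0.178 mm/yr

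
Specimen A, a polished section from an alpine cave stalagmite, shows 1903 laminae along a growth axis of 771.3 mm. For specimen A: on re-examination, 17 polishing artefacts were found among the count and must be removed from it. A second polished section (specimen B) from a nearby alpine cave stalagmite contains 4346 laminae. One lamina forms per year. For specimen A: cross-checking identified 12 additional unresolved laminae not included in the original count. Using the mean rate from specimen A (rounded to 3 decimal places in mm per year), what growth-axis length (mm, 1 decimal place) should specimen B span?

1764.5 mm

Specimen A: correcting the raw count gives 1903 − 17 + 12 = 1898 true laminae.
A: Mean rate = 771.3 mm / 1898 years ≈ 0.406 mm/year.
Length of B = 0.406 × 4346 = 1764.5 mm.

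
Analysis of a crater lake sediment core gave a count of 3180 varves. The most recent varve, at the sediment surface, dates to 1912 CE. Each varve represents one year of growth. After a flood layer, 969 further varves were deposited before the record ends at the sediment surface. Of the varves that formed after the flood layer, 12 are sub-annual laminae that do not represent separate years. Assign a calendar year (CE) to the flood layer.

955 CE

969 varves formed after the flood layer.
Excluding 12 false varves: 969 − 12 = 957.
Counting back 957 years from 1912 CE places the flood layer in 1912 − 957 = 955 CE.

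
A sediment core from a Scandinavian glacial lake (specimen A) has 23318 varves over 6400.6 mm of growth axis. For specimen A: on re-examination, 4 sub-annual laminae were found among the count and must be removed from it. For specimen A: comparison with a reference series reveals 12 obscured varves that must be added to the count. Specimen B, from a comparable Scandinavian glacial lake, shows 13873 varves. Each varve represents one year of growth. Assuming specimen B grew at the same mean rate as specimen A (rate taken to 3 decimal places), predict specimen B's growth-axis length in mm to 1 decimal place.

3801.2 mm

Specimen A: after corrections the count is 23318 − 4 + 12 = 23326 varves.
A: 6400.6 mm over 23326 years gives 6400.6 / 23326 ≈ 0.274 mm per year.
Length of B = 0.274 × 13873 = 3801.2 mm.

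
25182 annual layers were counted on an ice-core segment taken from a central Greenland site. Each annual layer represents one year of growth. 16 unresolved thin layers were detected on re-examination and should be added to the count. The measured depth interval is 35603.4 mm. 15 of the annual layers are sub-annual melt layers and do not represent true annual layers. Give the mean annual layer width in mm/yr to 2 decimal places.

1.41 mm/yr

After corrections the count is 25182 − 15 + 16 = 25183 annual layers.
Extension rate ≈ 35603.4 / 25183 = 1.41 mm/yr.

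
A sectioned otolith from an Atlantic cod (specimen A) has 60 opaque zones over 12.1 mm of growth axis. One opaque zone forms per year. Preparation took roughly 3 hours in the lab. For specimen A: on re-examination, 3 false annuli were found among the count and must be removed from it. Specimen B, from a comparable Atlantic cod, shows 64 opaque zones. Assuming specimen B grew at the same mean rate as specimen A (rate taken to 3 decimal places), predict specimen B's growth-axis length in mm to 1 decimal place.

Specimen A: adjusted count: 60 − 3 = 57 opaque zones.
A: 12.1 mm over 57 years gives 12.1 / 57 ≈ 0.212 mm per year.
For B, 0.212 mm/year × 64 years = 13.6 mm.

13.6 mm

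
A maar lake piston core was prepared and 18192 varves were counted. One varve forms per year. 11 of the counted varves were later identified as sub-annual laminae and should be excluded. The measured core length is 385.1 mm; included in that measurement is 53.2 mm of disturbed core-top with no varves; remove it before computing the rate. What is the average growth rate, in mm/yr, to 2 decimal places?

True varve count = 18192 − 11 = 18181.
The growth record spans 385.1 − 53.2 = 331.9 mm.
Mean rate = 331.9 mm / 18181 years ≈ 0.02 mm/yr.

0.02 mm/yr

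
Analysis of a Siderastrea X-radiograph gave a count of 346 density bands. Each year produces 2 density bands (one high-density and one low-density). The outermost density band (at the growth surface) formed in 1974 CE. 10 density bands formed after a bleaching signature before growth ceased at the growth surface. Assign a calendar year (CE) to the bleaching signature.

1969 CE

10 density bands formed after the bleaching signature.
With 2 density bands per year, 10 / 2 = 5 years.
The density band at the growth surface is 1974 CE, so the bleaching signature dates to 1974 − 5 = 1969 CE.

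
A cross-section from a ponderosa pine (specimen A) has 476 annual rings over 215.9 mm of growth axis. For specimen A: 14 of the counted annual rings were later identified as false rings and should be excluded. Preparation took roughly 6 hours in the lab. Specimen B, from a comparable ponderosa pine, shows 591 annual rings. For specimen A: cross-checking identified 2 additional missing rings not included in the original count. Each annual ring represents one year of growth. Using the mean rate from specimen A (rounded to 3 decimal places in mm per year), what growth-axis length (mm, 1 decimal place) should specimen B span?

Specimen A: after corrections the count is 476 − 14 + 2 = 464 annual rings.
A: Mean rate = 215.9 mm / 464 years ≈ 0.465 mm/yr.
Length of B = 0.465 × 591 = 274.8 mm.

274.8 mm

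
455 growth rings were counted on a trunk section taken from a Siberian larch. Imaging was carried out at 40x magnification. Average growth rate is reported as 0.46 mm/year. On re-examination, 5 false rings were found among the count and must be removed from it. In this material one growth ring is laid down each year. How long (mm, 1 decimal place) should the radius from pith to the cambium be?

After corrections the count is 455 − 5 = 450 growth rings.
Length ≈ 0.46 × 450 = 207.0 mm.

207.0 mm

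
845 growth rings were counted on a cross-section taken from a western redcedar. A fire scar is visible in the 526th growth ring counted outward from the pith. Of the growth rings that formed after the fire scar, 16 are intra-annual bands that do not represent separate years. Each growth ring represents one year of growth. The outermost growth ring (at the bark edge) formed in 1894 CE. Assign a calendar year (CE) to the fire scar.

1591 CE

Between growth ring 526 and the bark edge there are 845 − 526 = 319 growth rings.
Excluding 16 false growth rings: 319 − 16 = 303.
Counting back 303 years from 1894 CE places the fire scar in 1894 − 303 = 1591 CE.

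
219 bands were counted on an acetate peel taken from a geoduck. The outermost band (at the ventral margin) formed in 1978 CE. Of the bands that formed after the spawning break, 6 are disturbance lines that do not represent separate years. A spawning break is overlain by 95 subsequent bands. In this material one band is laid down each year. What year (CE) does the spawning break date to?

1889 CE

95 bands formed after the spawning break.
Removing the 6 false bands leaves 95 − 6 = 89 true bands beyond the spawning break.
Counting back 89 years from 1978 CE places the spawning break in 1978 − 89 = 1889 CE.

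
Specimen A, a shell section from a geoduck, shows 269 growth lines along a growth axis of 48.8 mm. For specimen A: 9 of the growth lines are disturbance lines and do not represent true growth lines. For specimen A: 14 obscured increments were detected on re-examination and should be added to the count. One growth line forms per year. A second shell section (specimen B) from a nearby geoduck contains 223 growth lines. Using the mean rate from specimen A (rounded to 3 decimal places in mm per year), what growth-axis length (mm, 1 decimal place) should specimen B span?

Specimen A: adjusted count: 269 − 9 + 14 = 274 growth lines.
A: Mean rate = 48.8 mm / 274 years ≈ 0.178 mm/yr.
For B, 0.178 mm/year × 223 years = 39.7 mm.

39.7 mm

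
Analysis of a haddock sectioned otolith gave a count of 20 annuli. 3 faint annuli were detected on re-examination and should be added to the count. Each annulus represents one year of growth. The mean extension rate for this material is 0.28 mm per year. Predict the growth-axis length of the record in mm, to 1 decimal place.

True annulus count = 20 + 3 = 23.
Predicted length = 0.28 mm/year × 23 years = 6.4 mm.

6.4 mm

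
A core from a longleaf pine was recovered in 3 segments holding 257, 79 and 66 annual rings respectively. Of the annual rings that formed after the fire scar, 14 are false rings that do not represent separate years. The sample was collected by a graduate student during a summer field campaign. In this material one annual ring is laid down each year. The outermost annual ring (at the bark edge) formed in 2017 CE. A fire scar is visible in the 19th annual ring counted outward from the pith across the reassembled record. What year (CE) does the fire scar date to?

1648 CE

Total annual rings = 257 + 79 + 66 = 402.
The fire scar sits at annual ring 19 from the pith, so 402 − 19 = 383 annual rings formed after it.
383 − 14 false = 369 true annual rings after the fire scar.
The annual ring at the bark edge is 2017 CE, so the fire scar dates to 2017 − 369 = 1648 CE.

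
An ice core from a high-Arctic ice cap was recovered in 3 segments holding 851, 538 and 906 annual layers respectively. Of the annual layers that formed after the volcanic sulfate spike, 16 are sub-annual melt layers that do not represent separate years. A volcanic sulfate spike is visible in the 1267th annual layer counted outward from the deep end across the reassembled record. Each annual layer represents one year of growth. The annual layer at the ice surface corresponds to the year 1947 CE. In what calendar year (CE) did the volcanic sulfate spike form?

935 CE

Total annual layers = 851 + 538 + 906 = 2295.
2295 − 1267 = 1028 annual layers lie beyond the volcanic sulfate spike toward the ice surface.
1028 − 16 false = 1012 true annual layers after the volcanic sulfate spike.
1947 − 1012 = 935 CE.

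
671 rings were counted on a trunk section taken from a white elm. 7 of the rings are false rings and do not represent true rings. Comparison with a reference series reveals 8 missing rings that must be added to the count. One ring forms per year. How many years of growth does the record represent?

672 years

Adjusted count: 671 − 7 + 8 = 672 rings.
At one ring per year, that is 672 years.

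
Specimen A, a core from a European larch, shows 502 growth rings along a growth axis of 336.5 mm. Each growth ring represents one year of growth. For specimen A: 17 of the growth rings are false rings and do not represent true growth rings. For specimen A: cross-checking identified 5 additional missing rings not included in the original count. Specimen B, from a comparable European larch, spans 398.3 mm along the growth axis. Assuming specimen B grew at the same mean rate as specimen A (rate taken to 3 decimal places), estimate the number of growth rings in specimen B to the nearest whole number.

Specimen A: after corrections the count is 502 − 17 + 5 = 490 growth rings.
A: Extension rate ≈ 336.5 / 490 = 0.687 mm per year.
For B, 398.3 / 0.687 = 579.77 years ≈ 580 growth rings.

580 growth rings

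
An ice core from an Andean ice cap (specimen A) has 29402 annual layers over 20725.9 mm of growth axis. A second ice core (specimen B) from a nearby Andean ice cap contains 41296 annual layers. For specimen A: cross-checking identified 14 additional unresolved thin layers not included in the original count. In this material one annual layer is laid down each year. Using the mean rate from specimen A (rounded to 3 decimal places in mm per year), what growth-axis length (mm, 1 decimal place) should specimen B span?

Specimen A: correcting the raw count gives 29402 + 14 = 29416 true annual layers.
A: Mean rate = 20725.9 mm / 29416 years ≈ 0.705 mm per year.
Length of B = 0.705 × 41296 = 29113.7 mm.

29113.7 mm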